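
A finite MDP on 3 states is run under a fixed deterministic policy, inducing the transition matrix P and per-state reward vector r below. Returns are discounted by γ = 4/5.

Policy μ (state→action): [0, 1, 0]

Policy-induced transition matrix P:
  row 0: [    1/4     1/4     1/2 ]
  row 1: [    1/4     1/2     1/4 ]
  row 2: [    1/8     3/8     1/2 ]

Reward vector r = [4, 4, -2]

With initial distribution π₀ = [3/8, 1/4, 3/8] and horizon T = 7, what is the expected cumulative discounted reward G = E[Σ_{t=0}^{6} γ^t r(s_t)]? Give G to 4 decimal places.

t=0: π = [0.3750, 0.2500, 0.3750], E[r] = 1.7500, γ^t·E[r] = 1.750000, running G = 1.750000
t=1: π = [0.2031, 0.3594, 0.4375], E[r] = 1.3750, γ^t·E[r] = 1.100000, running G = 2.850000
t=2: π = [0.1953, 0.3945, 0.4102], E[r] = 1.5391, γ^t·E[r] = 0.985000, running G = 3.835000
t=3: π = [0.1987, 0.3999, 0.4014], E[r] = 1.5918, γ^t·E[r] = 0.815000, running G = 4.650000
t=4: π = [0.1998, 0.4001, 0.4000], E[r] = 1.5999, γ^t·E[r] = 0.655300, running G = 5.305300
t=5: π = [0.2000, 0.4000, 0.4000], E[r] = 1.6002, γ^t·E[r] = 0.524360, running G = 5.829660
t=6: π = [0.2000, 0.4000, 0.4000], E[r] = 1.6001, γ^t·E[r] = 0.419446, running G = 6.249106

G = 6.2491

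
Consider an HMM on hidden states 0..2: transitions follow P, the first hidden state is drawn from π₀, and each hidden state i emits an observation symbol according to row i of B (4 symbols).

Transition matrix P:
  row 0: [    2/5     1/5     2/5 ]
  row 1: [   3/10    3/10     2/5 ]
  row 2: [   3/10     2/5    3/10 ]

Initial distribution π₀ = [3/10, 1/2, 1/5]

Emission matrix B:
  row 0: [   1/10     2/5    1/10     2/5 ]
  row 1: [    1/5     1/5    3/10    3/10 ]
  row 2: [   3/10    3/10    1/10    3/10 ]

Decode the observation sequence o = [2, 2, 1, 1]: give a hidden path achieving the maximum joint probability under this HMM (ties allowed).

t=0: δ = [3.000e-02, 1.500e-01, 2.000e-02]  (obs o_0=2)
t=1: δ = [4.500e-03, 1.350e-02, 6.000e-03]  ψ = [1, 1, 1]  (obs o_1=2)
t=2: δ = [1.620e-03, 8.100e-04, 1.620e-03]  ψ = [1, 1, 1]  (obs o_2=1)
t=3: δ = [2.592e-04, 1.296e-04, 1.944e-04]  ψ = [0, 2, 0]  (obs o_3=1)
backtrack: best end state = 0; path = [1, 1, 0, 0]

path = [1, 1, 0, 0]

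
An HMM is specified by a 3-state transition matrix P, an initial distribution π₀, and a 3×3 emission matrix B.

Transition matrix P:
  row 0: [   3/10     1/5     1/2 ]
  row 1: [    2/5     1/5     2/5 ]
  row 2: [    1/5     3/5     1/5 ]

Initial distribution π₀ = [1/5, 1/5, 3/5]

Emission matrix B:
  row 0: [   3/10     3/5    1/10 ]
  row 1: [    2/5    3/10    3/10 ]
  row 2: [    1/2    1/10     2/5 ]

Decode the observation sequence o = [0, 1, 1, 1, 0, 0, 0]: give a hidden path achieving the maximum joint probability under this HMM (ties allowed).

path = [2, 1, 0, 0, 2, 1, 2]

t=0: δ = [6.000e-02, 8.000e-02, 3.000e-01]  (obs o_0=0)
t=1: δ = [3.600e-02, 5.400e-02, 6.000e-03]  ψ = [2, 2, 2]  (obs o_1=1)
t=2: δ = [1.296e-02, 3.240e-03, 2.160e-03]  ψ = [1, 1, 1]  (obs o_2=1)
t=3: δ = [2.333e-03, 7.776e-04, 6.480e-04]  ψ = [0, 0, 0]  (obs o_3=1)
t=4: δ = [2.100e-04, 1.866e-04, 5.832e-04]  ψ = [0, 0, 0]  (obs o_4=0)
t=5: δ = [3.499e-05, 1.400e-04, 5.832e-05]  ψ = [2, 2, 2]  (obs o_5=0)
t=6: δ = [1.680e-05, 1.400e-05, 2.799e-05]  ψ = [1, 2, 1]  (obs o_6=0)
backtrack: best end state = 2; path = [2, 1, 0, 0, 2, 1, 2]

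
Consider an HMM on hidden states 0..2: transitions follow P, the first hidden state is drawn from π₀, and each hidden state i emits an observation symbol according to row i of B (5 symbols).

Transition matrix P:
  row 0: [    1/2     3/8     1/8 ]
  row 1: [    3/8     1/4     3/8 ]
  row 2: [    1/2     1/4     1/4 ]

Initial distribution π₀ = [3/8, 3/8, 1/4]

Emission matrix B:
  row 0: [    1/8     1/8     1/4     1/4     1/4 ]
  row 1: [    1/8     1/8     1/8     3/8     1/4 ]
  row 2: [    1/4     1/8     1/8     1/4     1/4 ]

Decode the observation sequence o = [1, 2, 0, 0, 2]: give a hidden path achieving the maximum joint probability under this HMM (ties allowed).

t=0: δ = [4.688e-02, 4.688e-02, 3.125e-02]  (obs o_0=1)
t=1: δ = [5.859e-03, 2.197e-03, 2.197e-03]  ψ = [0, 0, 1]  (obs o_1=2)
t=2: δ = [3.662e-04, 2.747e-04, 2.060e-04]  ψ = [0, 0, 1]  (obs o_2=0)
t=3: δ = [2.289e-05, 1.717e-05, 2.575e-05]  ψ = [0, 0, 1]  (obs o_3=0)
t=4: δ = [3.219e-06, 1.073e-06, 8.047e-07]  ψ = [2, 0, 1]  (obs o_4=2)
backtrack: best end state = 0; path = [0, 0, 1, 2, 0]

path = [0, 0, 1, 2, 0]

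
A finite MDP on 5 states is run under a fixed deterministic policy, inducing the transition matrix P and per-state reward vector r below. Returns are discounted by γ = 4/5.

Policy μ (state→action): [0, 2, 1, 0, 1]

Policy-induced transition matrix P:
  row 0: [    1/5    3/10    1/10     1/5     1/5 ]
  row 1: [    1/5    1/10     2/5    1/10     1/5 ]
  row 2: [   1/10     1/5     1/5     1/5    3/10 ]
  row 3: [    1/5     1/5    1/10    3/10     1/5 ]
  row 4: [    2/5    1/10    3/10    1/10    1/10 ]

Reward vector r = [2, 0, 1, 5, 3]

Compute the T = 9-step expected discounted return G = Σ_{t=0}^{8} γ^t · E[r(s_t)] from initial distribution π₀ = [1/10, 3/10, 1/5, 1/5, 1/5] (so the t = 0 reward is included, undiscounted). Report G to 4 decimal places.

G = 9.1686

t=0: π = [0.1000, 0.3000, 0.2000, 0.2000, 0.2000], E[r] = 2.0000, γ^t·E[r] = 2.000000, running G = 2.000000
t=1: π = [0.2200, 0.1600, 0.2500, 0.1700, 0.2000], E[r] = 2.1400, γ^t·E[r] = 1.712000, running G = 3.712000
t=2: π = [0.2150, 0.1860, 0.2130, 0.1810, 0.2050], E[r] = 2.1630, γ^t·E[r] = 1.384320, running G = 5.096320
t=3: π = [0.2197, 0.1824, 0.2181, 0.1790, 0.2008], E[r] = 2.1549, γ^t·E[r] = 1.103309, running G = 6.199629
t=4: π = [0.2184, 0.1837, 0.2167, 0.1796, 0.2017], E[r] = 2.1565, γ^t·E[r] = 0.883294, running G = 7.082923
t=5: π = [0.2187, 0.1833, 0.2171, 0.1794, 0.2015], E[r] = 2.1561, γ^t·E[r] = 0.706495, running G = 7.789418
t=6: π = [0.2186, 0.1834, 0.2170, 0.1795, 0.2016], E[r] = 2.1562, γ^t·E[r] = 0.565228, running G = 8.354646
t=7: π = [0.2186, 0.1834, 0.2170, 0.1795, 0.2015], E[r] = 2.1561, γ^t·E[r] = 0.452176, running G = 8.806822
t=8: π = [0.2186, 0.1834, 0.2170, 0.1795, 0.2015], E[r] = 2.1561, γ^t·E[r] = 0.361742, running G = 9.168564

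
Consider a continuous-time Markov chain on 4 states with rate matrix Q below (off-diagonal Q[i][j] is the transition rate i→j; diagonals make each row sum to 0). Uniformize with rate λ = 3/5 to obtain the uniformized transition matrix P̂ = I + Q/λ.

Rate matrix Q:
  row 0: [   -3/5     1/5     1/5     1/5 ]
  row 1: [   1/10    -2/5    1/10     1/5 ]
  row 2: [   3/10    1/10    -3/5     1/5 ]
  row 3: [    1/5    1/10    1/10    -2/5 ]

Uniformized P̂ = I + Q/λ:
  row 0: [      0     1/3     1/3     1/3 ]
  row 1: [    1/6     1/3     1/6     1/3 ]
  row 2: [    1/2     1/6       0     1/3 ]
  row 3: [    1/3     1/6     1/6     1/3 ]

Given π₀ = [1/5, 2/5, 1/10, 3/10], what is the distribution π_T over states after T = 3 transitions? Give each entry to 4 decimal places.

t=0: π = [0.2000, 0.4000, 0.1000, 0.3000]
t=1: π = [0.2167, 0.2667, 0.1833, 0.3333]
t=2: π = [0.2472, 0.2472, 0.1722, 0.3333]
t=3: π = [0.2384, 0.2491, 0.1792, 0.3333]

π = [0.2384, 0.2491, 0.1792, 0.3333]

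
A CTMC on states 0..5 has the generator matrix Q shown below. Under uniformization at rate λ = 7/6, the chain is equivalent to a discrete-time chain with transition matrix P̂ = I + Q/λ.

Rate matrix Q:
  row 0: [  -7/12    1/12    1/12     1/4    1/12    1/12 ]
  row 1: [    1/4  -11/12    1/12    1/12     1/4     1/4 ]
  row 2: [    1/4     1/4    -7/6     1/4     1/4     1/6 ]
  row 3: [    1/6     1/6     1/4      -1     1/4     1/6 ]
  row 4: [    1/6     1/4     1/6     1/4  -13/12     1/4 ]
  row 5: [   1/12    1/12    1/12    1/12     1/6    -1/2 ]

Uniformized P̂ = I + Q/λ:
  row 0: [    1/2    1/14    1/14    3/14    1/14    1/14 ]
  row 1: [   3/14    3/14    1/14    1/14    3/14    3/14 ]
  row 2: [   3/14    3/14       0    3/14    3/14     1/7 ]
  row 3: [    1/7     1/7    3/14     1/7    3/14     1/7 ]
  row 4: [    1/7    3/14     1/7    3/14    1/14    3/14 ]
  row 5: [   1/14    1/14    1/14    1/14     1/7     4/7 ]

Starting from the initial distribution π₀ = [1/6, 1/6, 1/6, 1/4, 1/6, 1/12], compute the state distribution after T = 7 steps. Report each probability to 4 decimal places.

t=0: π = [0.1667, 0.1667, 0.1667, 0.2500, 0.1667, 0.0833]
t=1: π = [0.2202, 0.1607, 0.1071, 0.1607, 0.1607, 0.1905]
t=2: π = [0.2270, 0.1441, 0.0982, 0.1526, 0.1463, 0.2317]
t=3: π = [0.2247, 0.1378, 0.0967, 0.1497, 0.1444, 0.2467]
t=4: π = [0.2222, 0.1363, 0.0962, 0.1487, 0.1439, 0.2527]
t=5: π = [0.2208, 0.1358, 0.0961, 0.1481, 0.1439, 0.2553]
t=6: π = [0.2200, 0.1357, 0.0960, 0.1478, 0.1439, 0.2565]
t=7: π = [0.2197, 0.1357, 0.0960, 0.1477, 0.1440, 0.2570]

π = [0.2197, 0.1357, 0.0960, 0.1477, 0.1440, 0.2570]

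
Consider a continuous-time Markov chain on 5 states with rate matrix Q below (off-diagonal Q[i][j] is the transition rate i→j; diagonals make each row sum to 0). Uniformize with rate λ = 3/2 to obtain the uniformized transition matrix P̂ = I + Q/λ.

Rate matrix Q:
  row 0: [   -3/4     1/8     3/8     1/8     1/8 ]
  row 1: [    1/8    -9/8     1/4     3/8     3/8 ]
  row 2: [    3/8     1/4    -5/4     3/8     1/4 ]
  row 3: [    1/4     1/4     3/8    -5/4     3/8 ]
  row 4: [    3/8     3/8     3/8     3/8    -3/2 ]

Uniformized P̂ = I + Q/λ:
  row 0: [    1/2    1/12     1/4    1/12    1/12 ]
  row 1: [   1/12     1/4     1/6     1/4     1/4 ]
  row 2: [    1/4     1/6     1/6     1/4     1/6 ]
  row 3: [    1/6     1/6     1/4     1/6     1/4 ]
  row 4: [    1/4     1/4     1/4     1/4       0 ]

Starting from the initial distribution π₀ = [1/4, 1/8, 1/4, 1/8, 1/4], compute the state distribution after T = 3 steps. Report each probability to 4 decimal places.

t=0: π = [0.2500, 0.1250, 0.2500, 0.1250, 0.2500]
t=1: π = [0.2813, 0.1771, 0.2188, 0.1979, 0.1250]
t=2: π = [0.2743, 0.1684, 0.2170, 0.1866, 0.1536]
t=3: π = [0.2750, 0.1706, 0.2179, 0.1887, 0.1478]

π = [0.2750, 0.1706, 0.2179, 0.1887, 0.1478]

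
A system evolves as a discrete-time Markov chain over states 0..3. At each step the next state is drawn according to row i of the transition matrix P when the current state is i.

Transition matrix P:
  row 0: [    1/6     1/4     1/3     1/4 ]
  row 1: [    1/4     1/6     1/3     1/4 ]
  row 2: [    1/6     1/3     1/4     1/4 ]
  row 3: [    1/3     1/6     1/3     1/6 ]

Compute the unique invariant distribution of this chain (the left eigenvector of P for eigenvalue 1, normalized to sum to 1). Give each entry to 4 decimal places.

π = [0.2249, 0.2367, 0.3077, 0.2308]

Balance equations π_j = Σ_i π_i·P[i][j]:
  π_0 = 1/6·π_0 + 1/4·π_1 + 1/6·π_2 + 1/3·π_3
  π_1 = 1/4·π_0 + 1/6·π_1 + 1/3·π_2 + 1/6·π_3
  π_2 = 1/3·π_0 + 1/3·π_1 + 1/4·π_2 + 1/3·π_3
  normalize: π_0 + π_1 + π_2 + π_3 = 1
Solving the linear system gives exactly π = [38/169, 40/169, 4/13, 3/13].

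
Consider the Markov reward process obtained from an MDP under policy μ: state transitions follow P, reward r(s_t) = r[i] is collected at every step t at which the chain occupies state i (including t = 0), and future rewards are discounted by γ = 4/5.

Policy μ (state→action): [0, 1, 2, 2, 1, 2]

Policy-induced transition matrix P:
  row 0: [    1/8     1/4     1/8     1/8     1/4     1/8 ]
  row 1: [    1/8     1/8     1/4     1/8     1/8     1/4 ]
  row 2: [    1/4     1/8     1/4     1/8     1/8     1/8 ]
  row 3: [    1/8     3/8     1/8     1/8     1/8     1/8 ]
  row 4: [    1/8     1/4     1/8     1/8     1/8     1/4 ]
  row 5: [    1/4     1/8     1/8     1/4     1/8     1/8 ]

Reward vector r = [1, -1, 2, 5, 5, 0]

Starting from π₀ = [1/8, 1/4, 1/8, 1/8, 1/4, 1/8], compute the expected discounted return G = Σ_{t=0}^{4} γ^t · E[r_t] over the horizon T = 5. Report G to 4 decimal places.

t=0: π = [0.1250, 0.2500, 0.1250, 0.1250, 0.2500, 0.1250], E[r] = 2.0000, γ^t·E[r] = 2.000000, running G = 2.000000
t=1: π = [0.1563, 0.2031, 0.1719, 0.1406, 0.1406, 0.1875], E[r] = 1.7031, γ^t·E[r] = 1.362500, running G = 3.362500
t=2: π = [0.1699, 0.1973, 0.1719, 0.1484, 0.1445, 0.1680], E[r] = 1.7813, γ^t·E[r] = 1.140000, running G = 4.502500
t=3: π = [0.1675, 0.2014, 0.1711, 0.1460, 0.1462, 0.1677], E[r] = 1.7695, γ^t·E[r] = 0.906000, running G = 5.408500
t=4: π = [0.1674, 0.2007, 0.1716, 0.1460, 0.1459, 0.1685], E[r] = 1.7693, γ^t·E[r] = 0.724700, running G = 6.133200

G = 6.1332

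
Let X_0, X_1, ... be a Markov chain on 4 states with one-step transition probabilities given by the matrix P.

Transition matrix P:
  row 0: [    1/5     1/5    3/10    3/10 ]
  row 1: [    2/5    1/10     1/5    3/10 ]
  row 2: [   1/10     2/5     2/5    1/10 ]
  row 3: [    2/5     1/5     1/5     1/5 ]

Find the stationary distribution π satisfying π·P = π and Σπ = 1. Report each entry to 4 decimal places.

π = [0.2626, 0.2332, 0.2828, 0.2213]

Balance equations π_j = Σ_i π_i·P[i][j]:
  π_0 = 1/5·π_0 + 2/5·π_1 + 1/10·π_2 + 2/5·π_3
  π_1 = 1/5·π_0 + 1/10·π_1 + 2/5·π_2 + 1/5·π_3
  π_2 = 3/10·π_0 + 1/5·π_1 + 2/5·π_2 + 1/5·π_3
  normalize: π_0 + π_1 + π_2 + π_3 = 1
Solving the linear system gives exactly π = [26/99, 254/1089, 28/99, 241/1089].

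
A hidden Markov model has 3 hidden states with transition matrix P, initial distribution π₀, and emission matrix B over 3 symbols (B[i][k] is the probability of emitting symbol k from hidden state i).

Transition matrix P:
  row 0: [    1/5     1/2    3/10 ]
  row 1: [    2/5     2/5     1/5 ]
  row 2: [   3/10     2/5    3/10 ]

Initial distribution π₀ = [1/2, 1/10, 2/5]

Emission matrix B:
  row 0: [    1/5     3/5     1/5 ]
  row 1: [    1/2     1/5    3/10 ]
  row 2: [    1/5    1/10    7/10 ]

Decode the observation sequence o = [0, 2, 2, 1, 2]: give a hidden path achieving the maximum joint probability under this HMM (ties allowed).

t=0: δ = [1.000e-01, 5.000e-02, 8.000e-02]  (obs o_0=0)
t=1: δ = [4.800e-03, 1.500e-02, 2.100e-02]  ψ = [2, 0, 0]  (obs o_1=2)
t=2: δ = [1.260e-03, 2.520e-03, 4.410e-03]  ψ = [2, 2, 2]  (obs o_2=2)
t=3: δ = [7.938e-04, 3.528e-04, 1.323e-04]  ψ = [2, 2, 2]  (obs o_3=1)
t=4: δ = [3.175e-05, 1.191e-04, 1.667e-04]  ψ = [0, 0, 0]  (obs o_4=2)
backtrack: best end state = 2; path = [0, 2, 2, 0, 2]

path = [0, 2, 2, 0, 2]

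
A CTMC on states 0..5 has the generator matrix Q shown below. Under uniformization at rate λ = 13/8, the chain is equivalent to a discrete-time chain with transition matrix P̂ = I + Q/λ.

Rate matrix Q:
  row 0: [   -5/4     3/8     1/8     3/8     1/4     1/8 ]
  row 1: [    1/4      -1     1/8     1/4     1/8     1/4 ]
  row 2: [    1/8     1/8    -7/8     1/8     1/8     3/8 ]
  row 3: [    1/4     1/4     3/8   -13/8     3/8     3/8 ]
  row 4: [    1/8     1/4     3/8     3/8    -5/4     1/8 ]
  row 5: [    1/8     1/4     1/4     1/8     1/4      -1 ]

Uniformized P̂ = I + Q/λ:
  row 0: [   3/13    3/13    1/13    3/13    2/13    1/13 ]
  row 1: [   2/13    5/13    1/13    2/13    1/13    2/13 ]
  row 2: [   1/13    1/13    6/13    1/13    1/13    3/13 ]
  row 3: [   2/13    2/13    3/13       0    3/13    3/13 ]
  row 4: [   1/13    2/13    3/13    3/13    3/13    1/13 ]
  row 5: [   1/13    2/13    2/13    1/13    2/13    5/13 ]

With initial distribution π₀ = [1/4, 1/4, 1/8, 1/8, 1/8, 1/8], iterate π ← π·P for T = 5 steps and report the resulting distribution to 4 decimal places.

π = [0.1197, 0.1908, 0.2165, 0.1228, 0.1430, 0.2072]

t=0: π = [0.2500, 0.2500, 0.1250, 0.1250, 0.1250, 0.1250]
t=1: π = [0.1442, 0.2212, 0.1731, 0.1442, 0.1442, 0.1731]
t=2: π = [0.1272, 0.2027, 0.2012, 0.1272, 0.1457, 0.1960]
t=3: π = [0.1219, 0.1949, 0.2114, 0.1247, 0.1438, 0.2033]
t=4: π = [0.1203, 0.1919, 0.2152, 0.1232, 0.1432, 0.2062]
t=5: π = [0.1197, 0.1908, 0.2165, 0.1228, 0.1430, 0.2072]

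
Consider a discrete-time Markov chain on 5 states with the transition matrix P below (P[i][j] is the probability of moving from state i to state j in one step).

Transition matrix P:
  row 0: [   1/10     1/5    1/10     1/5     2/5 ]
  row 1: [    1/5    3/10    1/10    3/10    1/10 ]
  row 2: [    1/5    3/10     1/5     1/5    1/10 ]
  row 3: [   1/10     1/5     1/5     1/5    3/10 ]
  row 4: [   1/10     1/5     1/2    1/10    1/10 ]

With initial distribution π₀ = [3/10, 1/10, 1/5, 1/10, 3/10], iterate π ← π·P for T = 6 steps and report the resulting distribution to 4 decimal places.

π = [0.1463, 0.2463, 0.2163, 0.2061, 0.1851]

t=0: π = [0.3000, 0.1000, 0.2000, 0.1000, 0.3000]
t=1: π = [0.1300, 0.2300, 0.2500, 0.1800, 0.2100]
t=2: π = [0.1480, 0.2480, 0.2270, 0.2020, 0.1750]
t=3: π = [0.1475, 0.2475, 0.2129, 0.2073, 0.1848]
t=4: π = [0.1460, 0.2460, 0.2159, 0.2063, 0.1857]
t=5: π = [0.1462, 0.2462, 0.2165, 0.2060, 0.1851]
t=6: π = [0.1463, 0.2463, 0.2163, 0.2061, 0.1851]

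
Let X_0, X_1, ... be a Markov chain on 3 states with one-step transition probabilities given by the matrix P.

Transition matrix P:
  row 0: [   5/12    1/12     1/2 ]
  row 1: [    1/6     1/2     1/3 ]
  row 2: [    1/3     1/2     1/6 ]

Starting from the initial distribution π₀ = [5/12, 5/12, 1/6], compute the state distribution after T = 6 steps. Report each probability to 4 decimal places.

t=0: π = [0.4167, 0.4167, 0.1667]
t=1: π = [0.2986, 0.3264, 0.3750]
t=2: π = [0.3038, 0.3756, 0.3206]
t=3: π = [0.2961, 0.3734, 0.3305]
t=4: π = [0.2958, 0.3766, 0.3276]
t=5: π = [0.2952, 0.3768, 0.3280]
t=6: π = [0.2951, 0.3770, 0.3279]

π = [0.2951, 0.3770, 0.3279]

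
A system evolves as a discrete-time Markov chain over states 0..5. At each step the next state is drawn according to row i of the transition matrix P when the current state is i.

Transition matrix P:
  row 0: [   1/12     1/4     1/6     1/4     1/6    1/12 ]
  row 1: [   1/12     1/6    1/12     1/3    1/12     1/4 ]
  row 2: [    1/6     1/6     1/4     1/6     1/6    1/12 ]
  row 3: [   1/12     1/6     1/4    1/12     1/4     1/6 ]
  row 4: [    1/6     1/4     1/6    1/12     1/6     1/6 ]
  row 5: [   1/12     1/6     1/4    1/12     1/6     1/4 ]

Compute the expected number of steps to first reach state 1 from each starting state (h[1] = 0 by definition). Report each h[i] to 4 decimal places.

First-step conditioning: h[1] = 0; for i ≠ 1, h[i] = 1 + Σ_k P[i][k]·h[k].
  h[0] = 1 + 1/12·h[0] + 1/6·h[2] + 1/4·h[3] + 1/6·h[4] + 1/12·h[5]
  h[2] = 1 + 1/6·h[0] + 1/4·h[2] + 1/6·h[3] + 1/6·h[4] + 1/12·h[5]
  h[3] = 1 + 1/12·h[0] + 1/4·h[2] + 1/12·h[3] + 1/4·h[4] + 1/6·h[5]
  h[4] = 1 + 1/6·h[0] + 1/6·h[2] + 1/12·h[3] + 1/6·h[4] + 1/6·h[5]
  h[5] = 1 + 1/12·h[0] + 1/4·h[2] + 1/12·h[3] + 1/6·h[4] + 1/4·h[5]
Solving the 5×5 linear system over states ≠ 1 gives exactly h = [25492/5319, 0, 27616/5319, 27620/5319, 8444/1773, 3092/591] (h[1] = 0 is the target).

h = [4.7926, 0.0000, 5.1920, 5.1927, 4.7625, 5.2318]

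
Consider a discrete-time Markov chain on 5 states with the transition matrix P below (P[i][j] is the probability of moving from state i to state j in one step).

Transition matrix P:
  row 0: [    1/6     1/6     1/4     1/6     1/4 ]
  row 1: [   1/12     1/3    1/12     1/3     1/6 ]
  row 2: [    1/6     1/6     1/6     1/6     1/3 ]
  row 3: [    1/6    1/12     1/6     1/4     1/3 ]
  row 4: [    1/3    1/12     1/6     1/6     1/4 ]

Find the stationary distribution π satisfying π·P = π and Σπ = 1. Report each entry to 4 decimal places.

Balance equations π_j = Σ_i π_i·P[i][j]:
  π_0 = 1/6·π_0 + 1/12·π_1 + 1/6·π_2 + 1/6·π_3 + 1/3·π_4
  π_1 = 1/6·π_0 + 1/3·π_1 + 1/6·π_2 + 1/12·π_3 + 1/12·π_4
  π_2 = 1/4·π_0 + 1/12·π_1 + 1/6·π_2 + 1/6·π_3 + 1/6·π_4
  π_3 = 1/6·π_0 + 1/3·π_1 + 1/6·π_2 + 1/4·π_3 + 1/6·π_4
  normalize: π_0 + π_1 + π_2 + π_3 + π_4 = 1
Solving the linear system gives exactly π = [3468/17443, 2654/17443, 2975/17443, 3654/17443, 4692/17443].

π = [0.1988, 0.1522, 0.1706, 0.2095, 0.2690]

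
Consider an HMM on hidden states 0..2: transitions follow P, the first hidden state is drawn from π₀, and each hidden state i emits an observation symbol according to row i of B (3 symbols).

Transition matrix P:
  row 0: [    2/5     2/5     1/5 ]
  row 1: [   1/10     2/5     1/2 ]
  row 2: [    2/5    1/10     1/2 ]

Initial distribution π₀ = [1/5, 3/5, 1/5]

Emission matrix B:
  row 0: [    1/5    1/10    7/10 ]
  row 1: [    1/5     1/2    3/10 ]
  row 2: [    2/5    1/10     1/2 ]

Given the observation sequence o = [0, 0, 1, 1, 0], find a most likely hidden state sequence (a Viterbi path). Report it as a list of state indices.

t=0: δ = [4.000e-02, 1.200e-01, 8.000e-02]  (obs o_0=0)
t=1: δ = [6.400e-03, 9.600e-03, 2.400e-02]  ψ = [2, 1, 1]  (obs o_1=0)
t=2: δ = [9.600e-04, 1.920e-03, 1.200e-03]  ψ = [2, 1, 2]  (obs o_2=1)
t=3: δ = [4.800e-05, 3.840e-04, 9.600e-05]  ψ = [2, 1, 1]  (obs o_3=1)
t=4: δ = [7.680e-06, 3.072e-05, 7.680e-05]  ψ = [1, 1, 1]  (obs o_4=0)
backtrack: best end state = 2; path = [1, 1, 1, 1, 2]

path = [1, 1, 1, 1, 2]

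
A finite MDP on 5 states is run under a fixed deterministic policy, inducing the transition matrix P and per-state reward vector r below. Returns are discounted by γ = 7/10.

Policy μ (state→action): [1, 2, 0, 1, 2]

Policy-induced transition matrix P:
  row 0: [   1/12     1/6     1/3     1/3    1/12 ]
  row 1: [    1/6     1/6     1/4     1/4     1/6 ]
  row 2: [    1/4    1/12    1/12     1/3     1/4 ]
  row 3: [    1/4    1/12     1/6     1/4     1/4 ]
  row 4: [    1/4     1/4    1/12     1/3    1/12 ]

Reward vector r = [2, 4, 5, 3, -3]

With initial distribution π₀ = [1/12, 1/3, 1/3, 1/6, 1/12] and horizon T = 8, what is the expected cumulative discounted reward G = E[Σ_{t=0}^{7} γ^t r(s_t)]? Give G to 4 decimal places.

G = 8.1449

t=0: π = [0.0833, 0.3333, 0.3333, 0.1667, 0.0833], E[r] = 3.4167, γ^t·E[r] = 3.416667, running G = 3.416667
t=1: π = [0.2083, 0.1319, 0.1736, 0.2917, 0.1944], E[r] = 2.1042, γ^t·E[r] = 1.472917, running G = 4.889583
t=2: π = [0.2043, 0.1441, 0.1817, 0.2980, 0.1719], E[r] = 2.2720, γ^t·E[r] = 1.113275, running G = 6.002859
t=3: π = [0.2039, 0.1410, 0.1833, 0.2965, 0.1753], E[r] = 2.2518, γ^t·E[r] = 0.772362, running G = 6.775221
t=4: π = [0.2043, 0.1413, 0.1825, 0.2969, 0.1750], E[r] = 2.2518, γ^t·E[r] = 0.540668, running G = 7.315889
t=5: π = [0.2042, 0.1413, 0.1827, 0.2968, 0.1750], E[r] = 2.2524, γ^t·E[r] = 0.378568, running G = 7.694457
t=6: π = [0.2042, 0.1413, 0.1827, 0.2968, 0.1750], E[r] = 2.2523, γ^t·E[r] = 0.264977, running G = 7.959434
t=7: π = [0.2042, 0.1413, 0.1827, 0.2968, 0.1750], E[r] = 2.2523, γ^t·E[r] = 0.185487, running G = 8.144921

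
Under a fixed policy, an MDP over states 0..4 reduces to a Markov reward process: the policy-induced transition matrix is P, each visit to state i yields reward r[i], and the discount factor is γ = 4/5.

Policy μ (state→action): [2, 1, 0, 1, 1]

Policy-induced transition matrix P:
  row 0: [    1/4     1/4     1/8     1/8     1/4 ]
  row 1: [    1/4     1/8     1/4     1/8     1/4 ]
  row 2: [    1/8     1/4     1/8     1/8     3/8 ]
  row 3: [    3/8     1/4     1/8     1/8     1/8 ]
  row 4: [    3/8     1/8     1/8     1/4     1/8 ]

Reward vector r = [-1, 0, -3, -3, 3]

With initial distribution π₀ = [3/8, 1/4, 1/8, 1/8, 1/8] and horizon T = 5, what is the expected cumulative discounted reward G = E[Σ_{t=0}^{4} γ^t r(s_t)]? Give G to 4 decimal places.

t=0: π = [0.3750, 0.2500, 0.1250, 0.1250, 0.1250], E[r] = -0.7500, γ^t·E[r] = -0.750000, running G = -0.750000
t=1: π = [0.2656, 0.2031, 0.1563, 0.1406, 0.2344], E[r] = -0.4531, γ^t·E[r] = -0.362500, running G = -1.112500
t=2: π = [0.2773, 0.1953, 0.1504, 0.1543, 0.2227], E[r] = -0.5234, γ^t·E[r] = -0.335000, running G = -1.447500
t=3: π = [0.2783, 0.1978, 0.1494, 0.1528, 0.2217], E[r] = -0.5200, γ^t·E[r] = -0.266250, running G = -1.713750
t=4: π = [0.2781, 0.1976, 0.1497, 0.1527, 0.2219], E[r] = -0.5198, γ^t·E[r] = -0.212925, running G = -1.926675

G = -1.9267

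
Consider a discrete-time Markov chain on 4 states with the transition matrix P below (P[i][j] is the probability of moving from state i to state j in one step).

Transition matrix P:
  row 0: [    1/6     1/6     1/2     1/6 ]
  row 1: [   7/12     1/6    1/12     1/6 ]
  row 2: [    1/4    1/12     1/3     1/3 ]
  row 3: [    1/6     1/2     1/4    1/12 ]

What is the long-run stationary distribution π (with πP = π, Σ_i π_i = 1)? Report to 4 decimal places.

π = [0.2792, 0.2080, 0.3111, 0.2017]

Balance equations π_j = Σ_i π_i·P[i][j]:
  π_0 = 1/6·π_0 + 7/12·π_1 + 1/4·π_2 + 1/6·π_3
  π_1 = 1/6·π_0 + 1/6·π_1 + 1/12·π_2 + 1/2·π_3
  π_2 = 1/2·π_0 + 1/12·π_1 + 1/3·π_2 + 1/4·π_3
  normalize: π_0 + π_1 + π_2 + π_3 = 1
Solving the linear system gives exactly π = [623/2231, 464/2231, 694/2231, 450/2231].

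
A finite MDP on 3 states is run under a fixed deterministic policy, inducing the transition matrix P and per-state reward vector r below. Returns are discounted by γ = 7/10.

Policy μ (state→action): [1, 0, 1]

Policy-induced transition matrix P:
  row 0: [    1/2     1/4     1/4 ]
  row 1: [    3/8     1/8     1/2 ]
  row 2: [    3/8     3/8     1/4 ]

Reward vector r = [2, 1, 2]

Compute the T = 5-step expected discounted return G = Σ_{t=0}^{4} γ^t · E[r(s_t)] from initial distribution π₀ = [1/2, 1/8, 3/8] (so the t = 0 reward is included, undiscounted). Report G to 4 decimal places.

t=0: π = [0.5000, 0.1250, 0.3750], E[r] = 1.8750, γ^t·E[r] = 1.875000, running G = 1.875000
t=1: π = [0.4375, 0.2813, 0.2813], E[r] = 1.7188, γ^t·E[r] = 1.203125, running G = 3.078125
t=2: π = [0.4297, 0.2500, 0.3203], E[r] = 1.7500, γ^t·E[r] = 0.857500, running G = 3.935625
t=3: π = [0.4287, 0.2588, 0.3125], E[r] = 1.7412, γ^t·E[r] = 0.597235, running G = 4.532860
t=4: π = [0.4286, 0.2567, 0.3147], E[r] = 1.7433, γ^t·E[r] = 0.418563, running G = 4.951423

G = 4.9514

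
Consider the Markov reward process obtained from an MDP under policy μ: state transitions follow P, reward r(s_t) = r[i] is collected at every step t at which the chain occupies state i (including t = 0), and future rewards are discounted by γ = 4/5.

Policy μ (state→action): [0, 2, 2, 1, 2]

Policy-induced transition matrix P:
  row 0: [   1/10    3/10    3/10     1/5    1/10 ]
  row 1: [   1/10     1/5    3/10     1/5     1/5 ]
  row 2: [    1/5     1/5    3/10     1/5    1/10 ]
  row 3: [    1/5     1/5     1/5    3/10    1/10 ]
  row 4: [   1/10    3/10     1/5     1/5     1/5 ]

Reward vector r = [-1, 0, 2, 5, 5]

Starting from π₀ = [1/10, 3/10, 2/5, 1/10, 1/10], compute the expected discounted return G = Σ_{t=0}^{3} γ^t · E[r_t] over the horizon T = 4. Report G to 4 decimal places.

t=0: π = [0.1000, 0.3000, 0.4000, 0.1000, 0.1000], E[r] = 1.7000, γ^t·E[r] = 1.700000, running G = 1.700000
t=1: π = [0.1500, 0.2200, 0.2800, 0.2100, 0.1400], E[r] = 2.1600, γ^t·E[r] = 1.728000, running G = 3.428000
t=2: π = [0.1490, 0.2290, 0.2650, 0.2210, 0.1360], E[r] = 2.1660, γ^t·E[r] = 1.386240, running G = 4.814240
t=3: π = [0.1486, 0.2285, 0.2643, 0.2221, 0.1365], E[r] = 2.1730, γ^t·E[r] = 1.112576, running G = 5.926816

G = 5.9268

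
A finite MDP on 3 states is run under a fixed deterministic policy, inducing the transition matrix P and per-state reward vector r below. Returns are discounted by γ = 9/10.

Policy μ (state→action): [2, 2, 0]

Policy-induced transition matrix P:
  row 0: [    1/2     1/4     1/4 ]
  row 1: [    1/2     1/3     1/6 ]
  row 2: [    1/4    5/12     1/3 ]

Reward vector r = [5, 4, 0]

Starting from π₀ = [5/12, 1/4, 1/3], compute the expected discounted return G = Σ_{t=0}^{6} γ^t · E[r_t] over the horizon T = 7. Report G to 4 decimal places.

G = 17.6187

t=0: π = [0.4167, 0.2500, 0.3333], E[r] = 3.0833, γ^t·E[r] = 3.083333, running G = 3.083333
t=1: π = [0.4167, 0.3264, 0.2569], E[r] = 3.3889, γ^t·E[r] = 3.050000, running G = 6.133333
t=2: π = [0.4358, 0.3200, 0.2442], E[r] = 3.4589, γ^t·E[r] = 2.801719, running G = 8.935052
t=3: π = [0.4389, 0.3174, 0.2437], E[r] = 3.4642, γ^t·E[r] = 2.525414, running G = 11.460466
t=4: π = [0.4391, 0.3171, 0.2439], E[r] = 3.4636, γ^t·E[r] = 2.272496, running G = 13.732962
t=5: π = [0.4390, 0.3171, 0.2439], E[r] = 3.4634, γ^t·E[r] = 2.045124, running G = 15.778086
t=6: π = [0.4390, 0.3171, 0.2439], E[r] = 3.4634, γ^t·E[r] = 1.840600, running G = 17.618686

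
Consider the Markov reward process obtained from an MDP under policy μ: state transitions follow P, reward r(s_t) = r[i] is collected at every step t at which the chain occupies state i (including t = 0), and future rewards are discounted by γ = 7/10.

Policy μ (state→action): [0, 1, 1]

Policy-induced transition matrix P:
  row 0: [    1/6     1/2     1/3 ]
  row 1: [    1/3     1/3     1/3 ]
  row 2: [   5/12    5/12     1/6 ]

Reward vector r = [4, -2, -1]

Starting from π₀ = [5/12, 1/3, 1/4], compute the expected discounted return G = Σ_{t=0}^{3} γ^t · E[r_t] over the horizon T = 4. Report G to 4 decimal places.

G = 0.8620

t=0: π = [0.4167, 0.3333, 0.2500], E[r] = 0.7500, γ^t·E[r] = 0.750000, running G = 0.750000
t=1: π = [0.2847, 0.4236, 0.2917], E[r] = 0.0000, γ^t·E[r] = 0.000000, running G = 0.750000
t=2: π = [0.3102, 0.4051, 0.2847], E[r] = 0.1458, γ^t·E[r] = 0.071458, running G = 0.821458
t=3: π = [0.3054, 0.4088, 0.2859], E[r] = 0.1181, γ^t·E[r] = 0.040493, running G = 0.861951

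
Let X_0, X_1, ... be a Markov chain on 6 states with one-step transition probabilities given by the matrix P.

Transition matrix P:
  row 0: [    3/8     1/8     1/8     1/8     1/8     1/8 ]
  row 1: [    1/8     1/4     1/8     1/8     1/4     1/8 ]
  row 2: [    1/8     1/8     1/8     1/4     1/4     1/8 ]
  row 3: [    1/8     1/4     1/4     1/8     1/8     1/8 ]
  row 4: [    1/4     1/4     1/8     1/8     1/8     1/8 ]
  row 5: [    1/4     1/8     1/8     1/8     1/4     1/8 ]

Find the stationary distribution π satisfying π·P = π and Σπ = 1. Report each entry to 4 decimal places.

Balance equations π_j = Σ_i π_i·P[i][j]:
  π_0 = 3/8·π_0 + 1/8·π_1 + 1/8·π_2 + 1/8·π_3 + 1/4·π_4 + 1/4·π_5
  π_1 = 1/8·π_0 + 1/4·π_1 + 1/8·π_2 + 1/4·π_3 + 1/4·π_4 + 1/8·π_5
  π_2 = 1/8·π_0 + 1/8·π_1 + 1/8·π_2 + 1/4·π_3 + 1/8·π_4 + 1/8·π_5
  π_3 = 1/8·π_0 + 1/8·π_1 + 1/4·π_2 + 1/8·π_3 + 1/8·π_4 + 1/8·π_5
  π_4 = 1/8·π_0 + 1/4·π_1 + 1/4·π_2 + 1/8·π_3 + 1/8·π_4 + 1/4·π_5
  normalize: π_0 + π_1 + π_2 + π_3 + π_4 + π_5 = 1
Solving the linear system gives exactly π = [61/280, 53/280, 1/7, 1/7, 51/280, 1/8].

π = [0.2179, 0.1893, 0.1429, 0.1429, 0.1821, 0.1250]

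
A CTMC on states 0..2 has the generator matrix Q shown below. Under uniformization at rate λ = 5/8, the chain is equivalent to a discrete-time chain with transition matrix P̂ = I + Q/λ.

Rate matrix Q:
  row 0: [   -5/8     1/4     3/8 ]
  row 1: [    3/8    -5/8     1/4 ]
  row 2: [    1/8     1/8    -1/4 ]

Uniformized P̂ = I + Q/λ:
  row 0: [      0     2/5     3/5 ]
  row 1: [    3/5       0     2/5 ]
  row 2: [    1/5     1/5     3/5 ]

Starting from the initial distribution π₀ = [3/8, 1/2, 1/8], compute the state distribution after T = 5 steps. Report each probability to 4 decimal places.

t=0: π = [0.3750, 0.5000, 0.1250]
t=1: π = [0.3250, 0.1750, 0.5000]
t=2: π = [0.2050, 0.2300, 0.5650]
t=3: π = [0.2510, 0.1950, 0.5540]
t=4: π = [0.2278, 0.2112, 0.5610]
t=5: π = [0.2389, 0.2033, 0.5578]

π = [0.2389, 0.2033, 0.5578]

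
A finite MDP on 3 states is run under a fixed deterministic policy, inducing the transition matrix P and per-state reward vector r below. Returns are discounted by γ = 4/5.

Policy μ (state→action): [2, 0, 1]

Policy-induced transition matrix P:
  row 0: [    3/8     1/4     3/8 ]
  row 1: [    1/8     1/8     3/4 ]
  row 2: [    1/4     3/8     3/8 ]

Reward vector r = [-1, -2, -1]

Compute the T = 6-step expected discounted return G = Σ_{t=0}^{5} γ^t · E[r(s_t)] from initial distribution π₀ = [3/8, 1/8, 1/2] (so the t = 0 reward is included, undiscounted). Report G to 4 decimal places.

t=0: π = [0.3750, 0.1250, 0.5000], E[r] = -1.1250, γ^t·E[r] = -1.125000, running G = -1.125000
t=1: π = [0.2813, 0.2969, 0.4219], E[r] = -1.2969, γ^t·E[r] = -1.037500, running G = -2.162500
t=2: π = [0.2480, 0.2656, 0.4863], E[r] = -1.2656, γ^t·E[r] = -0.810000, running G = -2.972500
t=3: π = [0.2478, 0.2776, 0.4746], E[r] = -1.2776, γ^t·E[r] = -0.654125, running G = -3.626625
t=4: π = [0.2463, 0.2746, 0.4791], E[r] = -1.2746, γ^t·E[r] = -0.522088, running G = -4.148713
t=5: π = [0.2465, 0.2756, 0.4780], E[r] = -1.2756, γ^t·E[r] = -0.417975, running G = -4.566688

G = -4.5667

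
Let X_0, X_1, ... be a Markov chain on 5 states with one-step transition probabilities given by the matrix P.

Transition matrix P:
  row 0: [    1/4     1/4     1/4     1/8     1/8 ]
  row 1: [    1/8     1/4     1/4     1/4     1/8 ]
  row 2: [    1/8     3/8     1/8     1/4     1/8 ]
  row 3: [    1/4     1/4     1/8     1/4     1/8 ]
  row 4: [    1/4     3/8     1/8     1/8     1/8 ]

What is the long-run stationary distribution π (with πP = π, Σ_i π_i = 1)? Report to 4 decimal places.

π = [0.1908, 0.2887, 0.1849, 0.2105, 0.1250]

Balance equations π_j = Σ_i π_i·P[i][j]:
  π_0 = 1/4·π_0 + 1/8·π_1 + 1/8·π_2 + 1/4·π_3 + 1/4·π_4
  π_1 = 1/4·π_0 + 1/4·π_1 + 3/8·π_2 + 1/4·π_3 + 3/8·π_4
  π_2 = 1/4·π_0 + 1/4·π_1 + 1/8·π_2 + 1/8·π_3 + 1/8·π_4
  π_3 = 1/8·π_0 + 1/4·π_1 + 1/4·π_2 + 1/4·π_3 + 1/8·π_4
  normalize: π_0 + π_1 + π_2 + π_3 + π_4 = 1
Solving the linear system gives exactly π = [29/152, 395/1368, 253/1368, 4/19, 1/8].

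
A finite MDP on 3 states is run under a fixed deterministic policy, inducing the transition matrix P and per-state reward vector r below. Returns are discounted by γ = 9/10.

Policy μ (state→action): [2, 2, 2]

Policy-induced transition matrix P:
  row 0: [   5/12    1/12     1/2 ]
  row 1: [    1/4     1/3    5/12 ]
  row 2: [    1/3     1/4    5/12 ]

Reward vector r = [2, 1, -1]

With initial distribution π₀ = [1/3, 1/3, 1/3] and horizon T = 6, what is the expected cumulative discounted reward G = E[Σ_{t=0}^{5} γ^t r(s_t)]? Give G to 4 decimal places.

G = 2.3306

t=0: π = [0.3333, 0.3333, 0.3333], E[r] = 0.6667, γ^t·E[r] = 0.666667, running G = 0.666667
t=1: π = [0.3333, 0.2222, 0.4444], E[r] = 0.4444, γ^t·E[r] = 0.400000, running G = 1.066667
t=2: π = [0.3426, 0.2130, 0.4444], E[r] = 0.4537, γ^t·E[r] = 0.367500, running G = 1.434167
t=3: π = [0.3441, 0.2106, 0.4452], E[r] = 0.4537, γ^t·E[r] = 0.330750, running G = 1.764917
t=4: π = [0.3445, 0.2102, 0.4453], E[r] = 0.4538, γ^t·E[r] = 0.297717, running G = 2.062634
t=5: π = [0.3445, 0.2101, 0.4454], E[r] = 0.4538, γ^t·E[r] = 0.267952, running G = 2.330586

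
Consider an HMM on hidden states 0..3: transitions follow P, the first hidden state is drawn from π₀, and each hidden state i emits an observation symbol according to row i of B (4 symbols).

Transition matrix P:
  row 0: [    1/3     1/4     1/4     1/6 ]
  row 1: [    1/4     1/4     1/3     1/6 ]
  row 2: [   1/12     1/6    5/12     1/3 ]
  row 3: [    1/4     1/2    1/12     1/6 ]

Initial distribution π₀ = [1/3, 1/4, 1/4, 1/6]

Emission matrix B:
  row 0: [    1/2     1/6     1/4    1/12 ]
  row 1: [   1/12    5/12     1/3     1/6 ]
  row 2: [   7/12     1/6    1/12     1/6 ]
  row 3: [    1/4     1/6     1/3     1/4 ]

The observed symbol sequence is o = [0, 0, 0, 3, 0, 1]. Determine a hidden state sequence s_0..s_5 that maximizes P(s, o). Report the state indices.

path = [2, 2, 2, 2, 3, 1]

t=0: δ = [1.667e-01, 2.083e-02, 1.458e-01, 4.167e-02]  (obs o_0=0)
t=1: δ = [2.778e-02, 3.472e-03, 3.545e-02, 1.215e-02]  ψ = [0, 0, 2, 2]  (obs o_1=0)
t=2: δ = [4.630e-03, 5.787e-04, 8.615e-03, 2.954e-03]  ψ = [0, 0, 2, 2]  (obs o_2=0)
t=3: δ = [1.286e-04, 2.462e-04, 5.983e-04, 7.179e-04]  ψ = [0, 3, 2, 2]  (obs o_3=3)
t=4: δ = [8.974e-05, 2.991e-05, 1.454e-04, 4.986e-05]  ψ = [3, 3, 2, 2]  (obs o_4=0)
t=5: δ = [4.986e-06, 1.039e-05, 1.010e-05, 8.079e-06]  ψ = [0, 3, 2, 2]  (obs o_5=1)
backtrack: best end state = 1; path = [2, 2, 2, 2, 3, 1]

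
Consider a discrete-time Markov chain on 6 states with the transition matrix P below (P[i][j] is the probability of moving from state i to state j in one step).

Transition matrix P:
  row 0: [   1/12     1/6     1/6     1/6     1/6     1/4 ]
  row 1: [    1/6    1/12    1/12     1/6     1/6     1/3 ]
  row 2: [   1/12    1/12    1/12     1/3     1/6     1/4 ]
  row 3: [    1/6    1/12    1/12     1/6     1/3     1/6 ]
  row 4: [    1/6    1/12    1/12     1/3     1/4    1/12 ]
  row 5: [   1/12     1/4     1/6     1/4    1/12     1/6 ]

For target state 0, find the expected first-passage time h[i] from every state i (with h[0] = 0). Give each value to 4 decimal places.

h = [0.0000, 7.0628, 7.5861, 6.9435, 6.8924, 7.6083]

First-step conditioning: h[0] = 0; for i ≠ 0, h[i] = 1 + Σ_k P[i][k]·h[k].
  h[1] = 1 + 1/12·h[1] + 1/12·h[2] + 1/6·h[3] + 1/6·h[4] + 1/3·h[5]
  h[2] = 1 + 1/12·h[1] + 1/12·h[2] + 1/3·h[3] + 1/6·h[4] + 1/4·h[5]
  h[3] = 1 + 1/12·h[1] + 1/12·h[2] + 1/6·h[3] + 1/3·h[4] + 1/6·h[5]
  h[4] = 1 + 1/12·h[1] + 1/12·h[2] + 1/3·h[3] + 1/4·h[4] + 1/12·h[5]
  h[5] = 1 + 1/4·h[1] + 1/6·h[2] + 1/4·h[3] + 1/12·h[4] + 1/6·h[5]
Solving the 5×5 linear system over states ≠ 0 gives exactly h = [0, 64632/9151, 69420/9151, 63540/9151, 63072/9151, 69624/9151] (h[0] = 0 is the target).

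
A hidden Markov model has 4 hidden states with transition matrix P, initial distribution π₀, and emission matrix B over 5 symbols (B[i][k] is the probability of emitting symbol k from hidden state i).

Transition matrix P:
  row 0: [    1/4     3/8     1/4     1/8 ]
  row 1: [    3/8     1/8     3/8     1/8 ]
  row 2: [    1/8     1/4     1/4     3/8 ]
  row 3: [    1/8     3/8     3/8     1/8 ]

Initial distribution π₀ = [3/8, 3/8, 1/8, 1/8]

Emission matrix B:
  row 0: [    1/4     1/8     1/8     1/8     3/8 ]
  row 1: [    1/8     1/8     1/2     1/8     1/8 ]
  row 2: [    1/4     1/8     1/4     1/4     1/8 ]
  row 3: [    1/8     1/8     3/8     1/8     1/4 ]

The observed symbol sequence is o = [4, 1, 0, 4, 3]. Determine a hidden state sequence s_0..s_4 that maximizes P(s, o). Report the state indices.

path = [0, 1, 2, 3, 2]

t=0: δ = [1.406e-01, 4.688e-02, 1.562e-02, 3.125e-02]  (obs o_0=4)
t=1: δ = [4.395e-03, 6.592e-03, 4.395e-03, 2.197e-03]  ψ = [0, 0, 0, 0]  (obs o_1=1)
t=2: δ = [6.180e-04, 2.060e-04, 6.180e-04, 2.060e-04]  ψ = [1, 0, 1, 2]  (obs o_2=0)
t=3: δ = [5.794e-05, 2.897e-05, 1.931e-05, 5.794e-05]  ψ = [0, 0, 0, 2]  (obs o_3=4)
t=4: δ = [1.810e-06, 2.716e-06, 5.431e-06, 9.052e-07]  ψ = [0, 0, 3, 0]  (obs o_4=3)
backtrack: best end state = 2; path = [0, 1, 2, 3, 2]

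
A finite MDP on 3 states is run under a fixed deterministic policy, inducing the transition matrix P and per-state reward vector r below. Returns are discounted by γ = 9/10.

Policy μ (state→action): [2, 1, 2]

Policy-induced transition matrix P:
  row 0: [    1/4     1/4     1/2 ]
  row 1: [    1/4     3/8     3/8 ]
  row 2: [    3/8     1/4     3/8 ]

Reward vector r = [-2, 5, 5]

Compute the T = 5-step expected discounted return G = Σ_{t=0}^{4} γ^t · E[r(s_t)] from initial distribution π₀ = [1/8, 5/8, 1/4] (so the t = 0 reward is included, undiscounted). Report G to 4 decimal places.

t=0: π = [0.1250, 0.6250, 0.2500], E[r] = 4.1250, γ^t·E[r] = 4.125000, running G = 4.125000
t=1: π = [0.2813, 0.3281, 0.3906], E[r] = 3.0313, γ^t·E[r] = 2.728125, running G = 6.853125
t=2: π = [0.2988, 0.2910, 0.4102], E[r] = 2.9082, γ^t·E[r] = 2.355645, running G = 9.208770
t=3: π = [0.3013, 0.2864, 0.4124], E[r] = 2.8911, γ^t·E[r] = 2.107622, running G = 11.316391
t=4: π = [0.3015, 0.2858, 0.4127], E[r] = 2.8892, γ^t·E[r] = 1.895598, running G = 13.211989

G = 13.2120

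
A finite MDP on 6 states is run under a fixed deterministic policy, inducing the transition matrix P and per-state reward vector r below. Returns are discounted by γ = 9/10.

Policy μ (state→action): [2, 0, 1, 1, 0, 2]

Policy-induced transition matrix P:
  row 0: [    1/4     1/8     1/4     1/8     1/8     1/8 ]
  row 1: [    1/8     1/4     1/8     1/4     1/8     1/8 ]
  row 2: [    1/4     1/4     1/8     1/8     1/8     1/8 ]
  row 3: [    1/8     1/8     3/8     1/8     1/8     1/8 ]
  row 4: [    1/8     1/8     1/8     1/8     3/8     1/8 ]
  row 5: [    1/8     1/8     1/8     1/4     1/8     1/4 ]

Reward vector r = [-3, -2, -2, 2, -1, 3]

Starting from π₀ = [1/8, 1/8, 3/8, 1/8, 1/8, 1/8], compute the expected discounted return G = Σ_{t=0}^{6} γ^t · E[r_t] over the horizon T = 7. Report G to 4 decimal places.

G = -3.6035

t=0: π = [0.1250, 0.1250, 0.3750, 0.1250, 0.1250, 0.1250], E[r] = -0.8750, γ^t·E[r] = -0.875000, running G = -0.875000
t=1: π = [0.1875, 0.1875, 0.1719, 0.1563, 0.1563, 0.1406], E[r] = -0.7031, γ^t·E[r] = -0.632813, running G = -1.507813
t=2: π = [0.1699, 0.1699, 0.1875, 0.1660, 0.1641, 0.1426], E[r] = -0.6289, γ^t·E[r] = -0.509414, running G = -2.017227
t=3: π = [0.1697, 0.1697, 0.1877, 0.1641, 0.1660, 0.1428], E[r] = -0.6333, γ^t·E[r] = -0.461676, running G = -2.478903
t=4: π = [0.1697, 0.1697, 0.1872, 0.1641, 0.1665, 0.1429], E[r] = -0.6327, γ^t·E[r] = -0.415088, running G = -2.893991
t=5: π = [0.1696, 0.1696, 0.1872, 0.1641, 0.1666, 0.1429], E[r] = -0.6324, γ^t·E[r] = -0.373449, running G = -3.267440
t=6: π = [0.1696, 0.1696, 0.1872, 0.1641, 0.1667, 0.1429], E[r] = -0.6324, γ^t·E[r] = -0.336098, running G = -3.603538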